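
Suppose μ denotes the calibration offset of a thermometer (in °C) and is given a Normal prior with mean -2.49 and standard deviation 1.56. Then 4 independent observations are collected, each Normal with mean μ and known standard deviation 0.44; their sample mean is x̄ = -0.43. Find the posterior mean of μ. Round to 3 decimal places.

Prior precision 1/τ₀² = 1/1.56² = 0.410914; data precision n/σ² = 4/0.44² = 20.6612.
Posterior precision = 0.410914 + 20.6612 = 21.0721.
Posterior mean = (0.410914·-2.49 + 20.6612·-0.43) / 21.0721 = -0.470.

Posterior mean ≈ -0.470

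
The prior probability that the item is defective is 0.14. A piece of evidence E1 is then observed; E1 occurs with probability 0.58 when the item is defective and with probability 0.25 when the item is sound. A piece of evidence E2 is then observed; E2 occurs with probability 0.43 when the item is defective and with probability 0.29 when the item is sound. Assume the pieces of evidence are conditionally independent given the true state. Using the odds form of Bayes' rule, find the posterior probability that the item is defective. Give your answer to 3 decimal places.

Posterior probability ≈ 0.359

Prior odds = 0.14/(1−0.14) = 0.16279.
Likelihood ratio for E1 = 0.58/0.25 = 2.3200.
Likelihood ratio for E2 = 0.43/0.29 = 1.4828.
Posterior odds = prior odds × LR₁ × LR₂ = 0.56000.
Posterior probability = odds/(1+odds) = 0.56000/1.5600 = 0.359.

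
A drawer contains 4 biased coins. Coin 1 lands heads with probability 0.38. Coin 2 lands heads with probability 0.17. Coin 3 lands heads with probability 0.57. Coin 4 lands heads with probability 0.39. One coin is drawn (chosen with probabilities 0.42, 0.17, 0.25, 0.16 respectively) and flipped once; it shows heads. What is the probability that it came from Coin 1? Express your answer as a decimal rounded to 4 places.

Tabulate prior·likelihood by source: [1] prior 0.42, lik 0.38, product 0.1596; [2] prior 0.17, lik 0.17, product 0.02890; [3] prior 0.25, lik 0.57, product 0.1425; [4] prior 0.16, lik 0.39, product 0.06240.
Normalizing constant = 0.39340; the posterior for Coin 1 is its product over the sum, 0.1596/0.39340 = 0.4057.

Posterior probability ≈ 0.4057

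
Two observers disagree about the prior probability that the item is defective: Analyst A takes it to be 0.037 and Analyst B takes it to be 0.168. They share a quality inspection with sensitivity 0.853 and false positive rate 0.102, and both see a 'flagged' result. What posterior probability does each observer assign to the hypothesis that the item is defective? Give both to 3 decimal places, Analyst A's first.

Analyst A: 0.243; Analyst B: 0.628

The likelihood ratio for a 'flagged' result is 0.853/0.102 = 8.3627.
Analyst A: prior odds 0.037/0.963 = 0.038422; posterior odds 0.32131; posterior probability 0.243.
Analyst B: prior odds 0.168/0.832 = 0.20192; posterior odds 1.6886; posterior probability 0.628.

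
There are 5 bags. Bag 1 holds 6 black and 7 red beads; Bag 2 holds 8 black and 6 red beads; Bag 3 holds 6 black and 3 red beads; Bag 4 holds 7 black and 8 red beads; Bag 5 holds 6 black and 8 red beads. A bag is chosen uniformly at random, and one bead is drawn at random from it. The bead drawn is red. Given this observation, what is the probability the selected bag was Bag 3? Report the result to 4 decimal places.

Tabulate prior·likelihood by source: [1] prior 0.2, lik 0.5385, product 0.1077; [2] prior 0.2, lik 0.4286, product 0.08571; [3] prior 0.2, lik 0.3333, product 0.06667; [4] prior 0.2, lik 0.5333, product 0.1067; [5] prior 0.2, lik 0.5714, product 0.1143.
Normalizing constant = 0.48103; the posterior for Bag 3 is its product over the sum, 0.06667/0.48103 = 0.1386.

Posterior probability ≈ 0.1386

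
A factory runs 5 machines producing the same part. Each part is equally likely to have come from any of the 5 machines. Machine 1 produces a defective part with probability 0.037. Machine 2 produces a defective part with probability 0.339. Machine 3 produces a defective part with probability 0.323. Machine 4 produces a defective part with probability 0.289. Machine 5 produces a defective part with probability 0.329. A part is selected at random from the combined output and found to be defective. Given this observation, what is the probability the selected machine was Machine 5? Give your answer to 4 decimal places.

P(defective|M1) = 0.037; P(defective|M2) = 0.339; P(defective|M3) = 0.323; P(defective|M4) = 0.289; P(defective|M5) = 0.329.
Prior × likelihood for each source: 0.2·0.037=0.007400, 0.2·0.339=0.06780, 0.2·0.323=0.06460, 0.2·0.289=0.05780, 0.2·0.329=0.06580. Summing gives P(defective) = 0.26340.
P(Machine 5 | defective) = 0.06580 / 0.26340 = 0.2498.

Posterior probability ≈ 0.2498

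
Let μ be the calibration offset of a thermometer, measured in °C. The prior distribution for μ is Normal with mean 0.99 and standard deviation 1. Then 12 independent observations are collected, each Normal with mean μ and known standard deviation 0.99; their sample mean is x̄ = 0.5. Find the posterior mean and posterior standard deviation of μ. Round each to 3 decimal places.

With known σ, the Normal prior is conjugate. Weight on the data is w = (n/σ²)/(n/σ² + 1/τ₀²) = 12.2436/(12.2436+1.00000) = 0.92449.
Posterior mean = w·x̄ + (1−w)·μ₀ = 0.92449·0.5 + 0.075508·0.99 = 0.537. Posterior variance = 1/(12.2436+1.00000) = 0.0755079, so SD = 0.275.

Posterior mean ≈ 0.537; posterior SD ≈ 0.275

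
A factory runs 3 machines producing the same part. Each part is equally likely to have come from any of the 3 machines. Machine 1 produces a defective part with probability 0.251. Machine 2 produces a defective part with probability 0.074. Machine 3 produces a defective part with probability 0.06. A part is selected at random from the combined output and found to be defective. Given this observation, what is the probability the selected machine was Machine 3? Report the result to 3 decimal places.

P(defective|M1) = 0.251; P(defective|M2) = 0.074; P(defective|M3) = 0.06.
Prior × likelihood for each source: 0.333333·0.251=0.08367, 0.333333·0.074=0.02467, 0.333333·0.06=0.02000. Summing gives P(defective) = 0.12833.
P(Machine 3 | defective) = 0.02000 / 0.12833 = 0.156.

Posterior probability ≈ 0.156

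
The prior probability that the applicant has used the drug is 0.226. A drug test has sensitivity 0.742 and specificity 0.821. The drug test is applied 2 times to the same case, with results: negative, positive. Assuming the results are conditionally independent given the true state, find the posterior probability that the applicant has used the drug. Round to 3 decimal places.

Posterior P(H) ≈ 0.276

Let H be the event that the applicant has used the drug; start with P(H) = 0.226. P('positive'|H) = 0.742, P('positive'|¬H) = 0.179.
Update on result 1 ('negative'): P(H) ← 0.258·0.2260 / (0.258·0.2260 + 0.821·0.7740) = 0.058308/0.69376 = 0.0840.
Update on result 2 ('positive'): P(H) ← 0.742·0.0840 / (0.742·0.0840 + 0.179·0.9160) = 0.062362/0.22632 = 0.2756.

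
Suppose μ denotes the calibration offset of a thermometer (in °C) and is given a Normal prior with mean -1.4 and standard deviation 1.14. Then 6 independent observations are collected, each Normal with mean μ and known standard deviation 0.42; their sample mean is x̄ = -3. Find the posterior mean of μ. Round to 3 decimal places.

With known σ, the Normal prior is conjugate. Weight on the data is w = (n/σ²)/(n/σ² + 1/τ₀²) = 34.0136/(34.0136+0.769468) = 0.97788.
Posterior mean = w·x̄ + (1−w)·μ₀ = 0.97788·-3 + 0.022122·-1.4 = -2.965.

Posterior mean ≈ -2.965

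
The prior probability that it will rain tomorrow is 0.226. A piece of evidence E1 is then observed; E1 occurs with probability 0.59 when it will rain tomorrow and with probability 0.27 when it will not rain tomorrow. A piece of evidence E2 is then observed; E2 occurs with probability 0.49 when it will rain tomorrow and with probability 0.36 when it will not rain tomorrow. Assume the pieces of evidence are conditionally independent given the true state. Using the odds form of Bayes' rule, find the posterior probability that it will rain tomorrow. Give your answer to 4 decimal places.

Posterior probability ≈ 0.4648

Prior odds = 0.226/(1−0.226) = 0.29199.
Likelihood ratio for E1 = 0.59/0.27 = 2.1852.
Likelihood ratio for E2 = 0.49/0.36 = 1.3611.
Posterior odds = prior odds × LR₁ × LR₂ = 0.86846.
Posterior probability = odds/(1+odds) = 0.86846/1.8685 = 0.4648.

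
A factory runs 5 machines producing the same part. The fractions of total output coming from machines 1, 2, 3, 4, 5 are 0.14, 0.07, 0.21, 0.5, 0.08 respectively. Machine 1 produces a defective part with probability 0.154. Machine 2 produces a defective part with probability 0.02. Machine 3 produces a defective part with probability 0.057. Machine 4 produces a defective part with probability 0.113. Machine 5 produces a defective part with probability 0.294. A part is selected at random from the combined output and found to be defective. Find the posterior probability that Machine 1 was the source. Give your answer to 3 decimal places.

Posterior probability ≈ 0.188

Tabulate prior·likelihood by source: [1] prior 0.14, lik 0.154, product 0.02156; [2] prior 0.07, lik 0.02, product 0.001400; [3] prior 0.21, lik 0.057, product 0.01197; [4] prior 0.5, lik 0.113, product 0.05650; [5] prior 0.08, lik 0.294, product 0.02352.
Normalizing constant = 0.11495; the posterior for Machine 1 is its product over the sum, 0.02156/0.11495 = 0.188.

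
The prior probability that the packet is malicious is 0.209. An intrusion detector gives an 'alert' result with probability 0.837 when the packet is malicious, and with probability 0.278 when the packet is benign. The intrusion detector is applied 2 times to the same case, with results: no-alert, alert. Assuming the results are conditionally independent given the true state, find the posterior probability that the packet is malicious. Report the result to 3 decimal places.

Let H be the event that the packet is malicious; start with P(H) = 0.209. P('alert'|H) = 0.837, P('alert'|¬H) = 0.278.
Update on result 1 ('no-alert'): P(H) ← 0.163·0.2090 / (0.163·0.2090 + 0.722·0.7910) = 0.034067/0.60517 = 0.0563.
Update on result 2 ('alert'): P(H) ← 0.837·0.0563 / (0.837·0.0563 + 0.278·0.9437) = 0.047118/0.30947 = 0.1523.

Posterior P(H) ≈ 0.152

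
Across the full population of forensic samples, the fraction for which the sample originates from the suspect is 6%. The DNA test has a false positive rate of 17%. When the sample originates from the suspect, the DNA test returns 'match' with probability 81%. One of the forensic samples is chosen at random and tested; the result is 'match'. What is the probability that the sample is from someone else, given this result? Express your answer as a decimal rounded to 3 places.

Let H be the event that the sample originates from the suspect. P(H) = 0.06, so P(¬H) = 0.94. With E the 'match' result, P(E|H) = 0.81 and P(E|¬H) = 0.17.
P(E) = 0.81·0.06 + 0.17·0.94 = 0.048600 + 0.15980 = 0.20840.
By Bayes' theorem, P(H|E) = 0.048600 / 0.20840 = 0.233. Hence P(¬H|E) = 1 − 0.233 = 0.767.

P(¬H | E) ≈ 0.767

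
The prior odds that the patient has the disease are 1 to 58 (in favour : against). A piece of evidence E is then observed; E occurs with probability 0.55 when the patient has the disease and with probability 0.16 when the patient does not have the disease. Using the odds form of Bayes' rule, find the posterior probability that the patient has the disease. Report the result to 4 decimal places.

Posterior probability ≈ 0.0560

Prior odds = 1/58 = 0.017241. In log-odds, ln(0.017241) = -4.0604.
Add log likelihood ratio: ln(3.4375) = 1.2347.
Posterior log-odds = -2.8257, so posterior odds = exp(-2.8257) = 0.059267. Converting, P(H|E) = 0.059267/1.0593 = 0.0560.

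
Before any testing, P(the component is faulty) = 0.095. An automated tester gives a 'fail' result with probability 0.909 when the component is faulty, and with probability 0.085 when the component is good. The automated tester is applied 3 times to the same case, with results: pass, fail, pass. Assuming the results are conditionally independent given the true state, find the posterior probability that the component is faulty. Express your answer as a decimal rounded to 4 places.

Let H be the event that the component is faulty; start with P(H) = 0.095. P('fail'|H) = 0.909, P('fail'|¬H) = 0.085.
Update on result 1 ('pass'): P(H) ← 0.091·0.0950 / (0.091·0.0950 + 0.915·0.9050) = 0.0086450/0.83672 = 0.0103.
Update on result 2 ('fail'): P(H) ← 0.909·0.0103 / (0.909·0.0103 + 0.085·0.9897) = 0.0093918/0.093514 = 0.1004.
Update on result 3 ('pass'): P(H) ← 0.091·0.1004 / (0.091·0.1004 + 0.915·0.8996) = 0.0091394/0.83224 = 0.0110.

Posterior P(H) ≈ 0.0110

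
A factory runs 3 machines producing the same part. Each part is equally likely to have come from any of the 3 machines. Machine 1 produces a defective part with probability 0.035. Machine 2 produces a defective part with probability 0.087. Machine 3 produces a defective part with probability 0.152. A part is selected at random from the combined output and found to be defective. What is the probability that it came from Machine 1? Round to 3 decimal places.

P(defective|M1) = 0.035; P(defective|M2) = 0.087; P(defective|M3) = 0.152.
Prior × likelihood for each source: 0.333333·0.035=0.01167, 0.333333·0.087=0.02900, 0.333333·0.152=0.05067. Summing gives P(defective) = 0.091333.
P(Machine 1 | defective) = 0.01167 / 0.091333 = 0.128.

Posterior probability ≈ 0.128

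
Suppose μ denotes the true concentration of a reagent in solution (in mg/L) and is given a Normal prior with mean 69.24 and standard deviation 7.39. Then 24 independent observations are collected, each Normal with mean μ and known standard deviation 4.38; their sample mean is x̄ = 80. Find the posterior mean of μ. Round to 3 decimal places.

Prior precision 1/τ₀² = 1/7.39² = 0.0183110; data precision n/σ² = 24/4.38² = 1.25102.
Posterior precision = 0.0183110 + 1.25102 = 1.26933.
Posterior mean = (0.0183110·69.24 + 1.25102·80) / 1.26933 = 79.845.

Posterior mean ≈ 79.845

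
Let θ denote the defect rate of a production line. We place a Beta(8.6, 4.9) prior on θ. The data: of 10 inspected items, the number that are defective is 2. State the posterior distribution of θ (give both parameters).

Posterior: Beta(10.6, 12.9)

Observing 2 successes and 8 failures updates Beta(8.6, 4.9) by adding the success and failure counts to the two shape parameters: α = 8.6+2 = 10.6, β = 4.9+8 = 12.9.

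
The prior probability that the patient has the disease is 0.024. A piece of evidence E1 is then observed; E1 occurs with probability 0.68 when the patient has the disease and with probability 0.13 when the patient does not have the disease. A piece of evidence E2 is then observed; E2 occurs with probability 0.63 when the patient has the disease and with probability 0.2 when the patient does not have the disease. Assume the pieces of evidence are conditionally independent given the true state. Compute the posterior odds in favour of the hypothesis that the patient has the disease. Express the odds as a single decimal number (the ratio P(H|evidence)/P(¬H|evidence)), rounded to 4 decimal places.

Prior odds = 0.024/(1−0.024) = 0.024590. In log-odds, ln(0.024590) = -3.7054.
Add log likelihood ratios: ln(5.2308) + ln(3.1500) = 2.8020.
Posterior log-odds = -0.90345, so posterior odds = exp(-0.90345) = 0.40517.

Posterior odds ≈ 0.4052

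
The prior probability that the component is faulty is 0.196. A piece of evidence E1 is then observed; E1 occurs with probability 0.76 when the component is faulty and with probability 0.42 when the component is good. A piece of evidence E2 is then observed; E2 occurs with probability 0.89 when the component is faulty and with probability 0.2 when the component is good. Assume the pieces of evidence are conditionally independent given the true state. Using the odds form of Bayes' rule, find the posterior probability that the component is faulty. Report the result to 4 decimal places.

Prior odds = 0.196/(1−0.196) = 0.24378.
Likelihood ratio for E1 = 0.76/0.42 = 1.8095.
Likelihood ratio for E2 = 0.89/0.2 = 4.4500.
Posterior odds = prior odds × LR₁ × LR₂ = 1.9630.
Posterior probability = odds/(1+odds) = 1.9630/2.9630 = 0.6625.

Posterior probability ≈ 0.6625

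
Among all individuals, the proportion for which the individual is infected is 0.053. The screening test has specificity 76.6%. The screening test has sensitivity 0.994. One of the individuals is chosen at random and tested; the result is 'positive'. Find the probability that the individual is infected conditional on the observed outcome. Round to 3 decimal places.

Write H for 'the individual is infected'. Prior odds H:¬H = 0.053/0.947 = 0.055966. For the 'positive' outcome, the likelihood ratio is 0.994/0.234 = 4.2479.
Posterior odds = 0.055966 × 4.2479 = 0.23774, so P(H|E) = 0.23774/(1+0.23774) = 0.192.

P(H | E) ≈ 0.192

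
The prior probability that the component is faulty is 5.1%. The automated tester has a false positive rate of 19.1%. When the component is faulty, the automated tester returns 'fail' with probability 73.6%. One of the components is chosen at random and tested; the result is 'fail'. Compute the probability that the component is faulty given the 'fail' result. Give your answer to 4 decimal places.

Let H be the event that the component is faulty. P(H) = 0.051, so P(¬H) = 0.949. With E the 'fail' result, P(E|H) = 0.736 and P(E|¬H) = 0.191.
P(E) = 0.736·0.051 + 0.191·0.949 = 0.037536 + 0.18126 = 0.21880.
By Bayes' theorem, P(H|E) = 0.037536 / 0.21880 = 0.1716.

P(H | E) ≈ 0.1716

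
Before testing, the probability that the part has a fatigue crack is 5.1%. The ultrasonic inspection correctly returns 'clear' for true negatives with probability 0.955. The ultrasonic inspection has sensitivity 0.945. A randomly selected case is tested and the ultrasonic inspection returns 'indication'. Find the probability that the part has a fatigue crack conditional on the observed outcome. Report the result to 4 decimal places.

P(H | E) ≈ 0.5302

Write H for 'the part has a fatigue crack'. Prior odds H:¬H = 0.051/0.949 = 0.053741. For the 'indication' outcome, the likelihood ratio is 0.945/0.045 = 21.000.
Posterior odds = 0.053741 × 21.000 = 1.1286, so P(H|E) = 1.1286/(1+1.1286) = 0.5302.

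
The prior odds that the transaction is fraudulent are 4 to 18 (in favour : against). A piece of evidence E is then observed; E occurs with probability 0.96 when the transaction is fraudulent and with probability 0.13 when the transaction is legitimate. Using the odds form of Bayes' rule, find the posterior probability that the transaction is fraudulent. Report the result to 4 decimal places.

Prior odds = 4/18 = 0.22222.
Likelihood ratio for E = 0.96/0.13 = 7.3846.
Posterior odds = prior odds × LR = 1.6410.
Posterior probability = odds/(1+odds) = 1.6410/2.6410 = 0.6214.

Posterior probability ≈ 0.6214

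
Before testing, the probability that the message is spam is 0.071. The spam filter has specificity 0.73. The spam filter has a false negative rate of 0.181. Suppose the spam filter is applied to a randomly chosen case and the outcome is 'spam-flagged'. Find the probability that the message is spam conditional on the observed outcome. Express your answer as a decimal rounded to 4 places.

P(H | E) ≈ 0.1882

Let H be the event that the message is spam. P(H) = 0.071, so P(¬H) = 0.929. With E the 'spam-flagged' result, P(E|H) = 0.819 and P(E|¬H) = 0.27.
P(E) = 0.819·0.071 + 0.27·0.929 = 0.058149 + 0.25083 = 0.30898.
By Bayes' theorem, P(H|E) = 0.058149 / 0.30898 = 0.1882.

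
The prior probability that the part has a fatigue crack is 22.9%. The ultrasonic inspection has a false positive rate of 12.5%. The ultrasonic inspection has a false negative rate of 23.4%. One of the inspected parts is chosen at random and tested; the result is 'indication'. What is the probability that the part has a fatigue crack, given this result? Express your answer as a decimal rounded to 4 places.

P(H | E) ≈ 0.6454

Let H be the event that the part has a fatigue crack. P(H) = 0.229, so P(¬H) = 0.771. With E the 'indication' result, P(E|H) = 0.766 and P(E|¬H) = 0.125.
P(E) = 0.766·0.229 + 0.125·0.771 = 0.17541 + 0.096375 = 0.27179.
By Bayes' theorem, P(H|E) = 0.17541 / 0.27179 = 0.6454.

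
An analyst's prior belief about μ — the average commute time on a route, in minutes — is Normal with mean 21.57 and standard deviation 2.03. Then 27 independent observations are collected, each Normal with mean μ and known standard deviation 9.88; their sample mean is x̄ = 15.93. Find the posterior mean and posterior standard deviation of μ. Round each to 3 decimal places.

Prior precision 1/τ₀² = 1/2.03² = 0.242665; data precision n/σ² = 27/9.88² = 0.276599.
Posterior precision = 0.242665 + 0.276599 = 0.519264, giving posterior SD = 1/√0.519264 = 1.388.
Posterior mean = (0.242665·21.57 + 0.276599·15.93) / 0.519264 = 18.566.

Posterior mean ≈ 18.566; posterior SD ≈ 1.388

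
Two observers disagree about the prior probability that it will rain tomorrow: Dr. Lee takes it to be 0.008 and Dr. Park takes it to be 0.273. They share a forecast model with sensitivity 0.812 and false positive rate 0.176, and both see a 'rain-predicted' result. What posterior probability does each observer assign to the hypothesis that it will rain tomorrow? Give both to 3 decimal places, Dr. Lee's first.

Dr. Lee: 0.036; Dr. Park: 0.634

The likelihood ratio for a 'rain-predicted' result is 0.812/0.176 = 4.6136.
Dr. Lee: prior odds 0.008/0.992 = 0.0080645; posterior odds 0.037207; posterior probability 0.036.
Dr. Park: prior odds 0.273/0.727 = 0.37552; posterior odds 1.7325; posterior probability 0.634.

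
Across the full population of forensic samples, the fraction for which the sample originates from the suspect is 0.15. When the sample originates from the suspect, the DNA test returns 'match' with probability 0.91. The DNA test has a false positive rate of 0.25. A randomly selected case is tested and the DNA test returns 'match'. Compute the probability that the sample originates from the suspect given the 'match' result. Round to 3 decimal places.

Write H for 'the sample originates from the suspect'. Prior odds H:¬H = 0.15/0.85 = 0.17647. For the 'match' outcome, the likelihood ratio is 0.91/0.25 = 3.6400.
Posterior odds = 0.17647 × 3.6400 = 0.64235, so P(H|E) = 0.64235/(1+0.64235) = 0.391.

P(H | E) ≈ 0.391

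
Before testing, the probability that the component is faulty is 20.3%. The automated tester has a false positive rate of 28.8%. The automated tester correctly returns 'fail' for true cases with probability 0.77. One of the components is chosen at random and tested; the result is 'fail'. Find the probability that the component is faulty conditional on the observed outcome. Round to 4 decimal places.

P(H | E) ≈ 0.4051

Let H be the event that the component is faulty. P(H) = 0.203, so P(¬H) = 0.797. With E the 'fail' result, P(E|H) = 0.77 and P(E|¬H) = 0.288.
P(E) = 0.77·0.203 + 0.288·0.797 = 0.15631 + 0.22954 = 0.38585.
By Bayes' theorem, P(H|E) = 0.15631 / 0.38585 = 0.4051.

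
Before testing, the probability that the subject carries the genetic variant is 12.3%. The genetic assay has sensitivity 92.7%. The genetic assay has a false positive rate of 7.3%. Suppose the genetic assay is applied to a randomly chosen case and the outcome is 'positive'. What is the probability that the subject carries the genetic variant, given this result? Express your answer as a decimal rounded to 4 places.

Write H for 'the subject carries the genetic variant'. Prior odds H:¬H = 0.123/0.877 = 0.14025. For the 'positive' outcome, the likelihood ratio is 0.927/0.073 = 12.699.
Posterior odds = 0.14025 × 12.699 = 1.7810, so P(H|E) = 1.7810/(1+1.7810) = 0.6404.

P(H | E) ≈ 0.6404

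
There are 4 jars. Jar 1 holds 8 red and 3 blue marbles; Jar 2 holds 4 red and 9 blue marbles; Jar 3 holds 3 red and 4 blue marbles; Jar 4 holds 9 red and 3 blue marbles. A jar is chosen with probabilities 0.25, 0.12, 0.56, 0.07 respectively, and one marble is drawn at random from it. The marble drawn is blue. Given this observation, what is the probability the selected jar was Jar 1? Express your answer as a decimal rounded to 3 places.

Tabulate prior·likelihood by source: [1] prior 0.25, lik 0.2727, product 0.06818; [2] prior 0.12, lik 0.6923, product 0.08308; [3] prior 0.56, lik 0.5714, product 0.3200; [4] prior 0.07, lik 0.25, product 0.01750.
Normalizing constant = 0.48876; the posterior for Jar 1 is its product over the sum, 0.06818/0.48876 = 0.139.

Posterior probability ≈ 0.139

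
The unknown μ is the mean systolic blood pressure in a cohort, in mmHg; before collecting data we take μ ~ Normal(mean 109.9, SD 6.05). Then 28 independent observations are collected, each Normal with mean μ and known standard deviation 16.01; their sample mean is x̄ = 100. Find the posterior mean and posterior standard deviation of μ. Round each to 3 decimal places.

Posterior mean ≈ 101.981; posterior SD ≈ 2.706

With known σ, the Normal prior is conjugate. Weight on the data is w = (n/σ²)/(n/σ² + 1/τ₀²) = 0.109238/(0.109238+0.0273205) = 0.79994.
Posterior mean = w·x̄ + (1−w)·μ₀ = 0.79994·100 + 0.20006·109.9 = 101.981. Posterior variance = 1/(0.109238+0.0273205) = 7.32284, so SD = 2.706.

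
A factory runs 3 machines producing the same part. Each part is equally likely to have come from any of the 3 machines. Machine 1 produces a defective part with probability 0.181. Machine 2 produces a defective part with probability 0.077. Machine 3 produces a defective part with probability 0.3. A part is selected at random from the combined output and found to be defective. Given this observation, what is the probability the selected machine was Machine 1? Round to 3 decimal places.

Posterior probability ≈ 0.324

P(defective|M1) = 0.181; P(defective|M2) = 0.077; P(defective|M3) = 0.3.
Prior × likelihood for each source: 0.333333·0.181=0.06033, 0.333333·0.077=0.02567, 0.333333·0.3=0.1000. Summing gives P(defective) = 0.18600.
P(Machine 1 | defective) = 0.06033 / 0.18600 = 0.324.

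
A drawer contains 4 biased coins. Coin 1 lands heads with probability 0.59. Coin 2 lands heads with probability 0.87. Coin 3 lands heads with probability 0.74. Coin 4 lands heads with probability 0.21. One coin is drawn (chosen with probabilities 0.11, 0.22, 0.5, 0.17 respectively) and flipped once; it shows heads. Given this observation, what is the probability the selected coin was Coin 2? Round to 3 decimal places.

Tabulate prior·likelihood by source: [1] prior 0.11, lik 0.59, product 0.06490; [2] prior 0.22, lik 0.87, product 0.1914; [3] prior 0.5, lik 0.74, product 0.3700; [4] prior 0.17, lik 0.21, product 0.03570.
Normalizing constant = 0.66200; the posterior for Coin 2 is its product over the sum, 0.1914/0.66200 = 0.289.

Posterior probability ≈ 0.289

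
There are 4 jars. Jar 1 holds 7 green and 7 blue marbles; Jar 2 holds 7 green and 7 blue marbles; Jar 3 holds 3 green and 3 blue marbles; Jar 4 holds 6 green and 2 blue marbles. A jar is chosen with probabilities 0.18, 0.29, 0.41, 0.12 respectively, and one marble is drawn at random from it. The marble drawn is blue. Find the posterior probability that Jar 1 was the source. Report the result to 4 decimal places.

Posterior probability ≈ 0.1915

Tabulate prior·likelihood by source: [1] prior 0.18, lik 0.5, product 0.09000; [2] prior 0.29, lik 0.5, product 0.1450; [3] prior 0.41, lik 0.5, product 0.2050; [4] prior 0.12, lik 0.25, product 0.03000.
Normalizing constant = 0.47000; the posterior for Jar 1 is its product over the sum, 0.09000/0.47000 = 0.1915.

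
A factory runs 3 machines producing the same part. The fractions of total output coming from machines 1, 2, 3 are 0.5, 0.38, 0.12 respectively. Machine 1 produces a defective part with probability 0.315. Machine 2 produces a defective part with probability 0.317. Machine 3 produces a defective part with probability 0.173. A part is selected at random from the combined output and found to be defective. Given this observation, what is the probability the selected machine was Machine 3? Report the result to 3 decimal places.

P(defective|M1) = 0.315; P(defective|M2) = 0.317; P(defective|M3) = 0.173.
Prior × likelihood for each source: 0.5·0.315=0.1575, 0.38·0.317=0.1205, 0.12·0.173=0.02076. Summing gives P(defective) = 0.29872.
P(Machine 3 | defective) = 0.02076 / 0.29872 = 0.069.

Posterior probability ≈ 0.069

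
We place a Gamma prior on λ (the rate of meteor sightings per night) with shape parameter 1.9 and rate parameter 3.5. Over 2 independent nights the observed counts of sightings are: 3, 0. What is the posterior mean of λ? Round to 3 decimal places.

Posterior mean ≈ 0.891

Total count ∑xᵢ = 3 over n = 2 nights.
Gamma is conjugate to the Poisson likelihood: posterior is Gamma(shape = 1.9+3 = 4.9, rate = 3.5+2 = 5.5).
Posterior mean = shape/rate = 4.9/5.5 = 0.891.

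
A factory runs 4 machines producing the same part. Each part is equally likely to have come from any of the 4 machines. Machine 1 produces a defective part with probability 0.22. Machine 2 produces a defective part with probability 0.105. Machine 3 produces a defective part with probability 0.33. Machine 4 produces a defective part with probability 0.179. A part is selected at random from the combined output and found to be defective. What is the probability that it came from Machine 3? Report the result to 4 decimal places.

P(defective|M1) = 0.22; P(defective|M2) = 0.105; P(defective|M3) = 0.33; P(defective|M4) = 0.179.
Prior × likelihood for each source: 0.25·0.22=0.05500, 0.25·0.105=0.02625, 0.25·0.33=0.08250, 0.25·0.179=0.04475. Summing gives P(defective) = 0.20850.
P(Machine 3 | defective) = 0.08250 / 0.20850 = 0.3957.

Posterior probability ≈ 0.3957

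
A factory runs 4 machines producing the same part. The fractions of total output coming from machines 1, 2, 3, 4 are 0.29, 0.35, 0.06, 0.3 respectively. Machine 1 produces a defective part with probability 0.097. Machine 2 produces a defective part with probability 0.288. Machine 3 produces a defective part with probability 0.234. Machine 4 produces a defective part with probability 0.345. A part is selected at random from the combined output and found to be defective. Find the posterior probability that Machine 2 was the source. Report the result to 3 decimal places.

Tabulate prior·likelihood by source: [1] prior 0.29, lik 0.097, product 0.02813; [2] prior 0.35, lik 0.288, product 0.1008; [3] prior 0.06, lik 0.234, product 0.01404; [4] prior 0.3, lik 0.345, product 0.1035.
Normalizing constant = 0.24647; the posterior for Machine 2 is its product over the sum, 0.1008/0.24647 = 0.409.

Posterior probability ≈ 0.409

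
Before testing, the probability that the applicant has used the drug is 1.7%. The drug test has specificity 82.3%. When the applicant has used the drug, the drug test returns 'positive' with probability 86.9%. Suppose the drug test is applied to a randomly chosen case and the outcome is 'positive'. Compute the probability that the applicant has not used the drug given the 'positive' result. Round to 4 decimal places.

P(¬H | E) ≈ 0.9217

Write H for 'the applicant has used the drug'. Prior odds H:¬H = 0.017/0.983 = 0.017294. For the 'positive' outcome, the likelihood ratio is 0.869/0.177 = 4.9096.
Posterior odds = 0.017294 × 4.9096 = 0.084907, so P(H|E) = 0.084907/(1+0.084907) = 0.0783. Then P(¬H|E) = 1 − 0.0783 = 0.9217.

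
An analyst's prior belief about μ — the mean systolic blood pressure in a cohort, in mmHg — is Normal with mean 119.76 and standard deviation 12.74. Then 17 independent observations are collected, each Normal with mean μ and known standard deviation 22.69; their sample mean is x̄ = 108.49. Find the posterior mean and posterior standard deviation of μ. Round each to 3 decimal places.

Prior precision 1/τ₀² = 1/12.74² = 0.00616114; data precision n/σ² = 17/22.69² = 0.0330202.
Posterior precision = 0.00616114 + 0.0330202 = 0.0391814, giving posterior SD = 1/√0.0391814 = 5.052.
Posterior mean = (0.00616114·119.76 + 0.0330202·108.49) / 0.0391814 = 110.262.

Posterior mean ≈ 110.262; posterior SD ≈ 5.052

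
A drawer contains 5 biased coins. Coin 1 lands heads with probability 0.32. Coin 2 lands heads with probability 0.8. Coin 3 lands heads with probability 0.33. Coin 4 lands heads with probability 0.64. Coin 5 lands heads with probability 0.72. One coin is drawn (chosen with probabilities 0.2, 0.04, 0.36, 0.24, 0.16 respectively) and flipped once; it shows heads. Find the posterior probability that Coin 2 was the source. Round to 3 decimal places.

P(heads|C1) = 0.32; P(heads|C2) = 0.8; P(heads|C3) = 0.33; P(heads|C4) = 0.64; P(heads|C5) = 0.72.
Prior × likelihood for each source: 0.2·0.32=0.06400, 0.04·0.8=0.03200, 0.36·0.33=0.1188, 0.24·0.64=0.1536, 0.16·0.72=0.1152. Summing gives P(heads) = 0.48360.
P(Coin 2 | heads) = 0.03200 / 0.48360 = 0.066.

Posterior probability ≈ 0.066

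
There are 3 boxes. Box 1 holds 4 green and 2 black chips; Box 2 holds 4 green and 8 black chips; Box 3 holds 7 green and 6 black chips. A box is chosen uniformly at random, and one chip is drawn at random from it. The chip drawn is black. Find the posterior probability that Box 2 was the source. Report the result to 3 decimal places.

Posterior probability ≈ 0.456

Tabulate prior·likelihood by source: [1] prior 0.333333, lik 0.3333, product 0.1111; [2] prior 0.333333, lik 0.6667, product 0.2222; [3] prior 0.333333, lik 0.4615, product 0.1538.
Normalizing constant = 0.48718; the posterior for Box 2 is its product over the sum, 0.2222/0.48718 = 0.456.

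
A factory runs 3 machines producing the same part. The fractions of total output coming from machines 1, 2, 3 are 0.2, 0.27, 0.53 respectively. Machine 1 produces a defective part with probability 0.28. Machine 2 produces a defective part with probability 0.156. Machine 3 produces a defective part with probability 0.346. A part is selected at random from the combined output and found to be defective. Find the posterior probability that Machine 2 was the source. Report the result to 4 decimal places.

Posterior probability ≈ 0.1496

Tabulate prior·likelihood by source: [1] prior 0.2, lik 0.28, product 0.05600; [2] prior 0.27, lik 0.156, product 0.04212; [3] prior 0.53, lik 0.346, product 0.1834.
Normalizing constant = 0.28150; the posterior for Machine 2 is its product over the sum, 0.04212/0.28150 = 0.1496.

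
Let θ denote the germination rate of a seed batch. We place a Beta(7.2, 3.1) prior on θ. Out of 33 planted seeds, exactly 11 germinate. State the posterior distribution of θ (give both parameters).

The binomial likelihood is conjugate to the Beta prior: with 11 successes and 22 failures, the posterior is Beta(7.2+11, 3.1+22) = Beta(18.2, 25.1).

Posterior: Beta(18.2, 25.1)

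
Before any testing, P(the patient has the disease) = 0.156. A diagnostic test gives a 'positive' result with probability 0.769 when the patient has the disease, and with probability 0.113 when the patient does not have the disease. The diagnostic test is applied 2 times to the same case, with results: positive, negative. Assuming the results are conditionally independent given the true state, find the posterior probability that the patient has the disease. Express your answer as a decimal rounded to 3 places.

Let H be the event that the patient has the disease; start with P(H) = 0.156. P('positive'|H) = 0.769, P('positive'|¬H) = 0.113.
Update on result 1 ('positive'): P(H) ← 0.769·0.1560 / (0.769·0.1560 + 0.113·0.8440) = 0.11996/0.21534 = 0.5571.
Update on result 2 ('negative'): P(H) ← 0.231·0.5571 / (0.231·0.5571 + 0.887·0.4429) = 0.12869/0.52154 = 0.2468.

Posterior P(H) ≈ 0.247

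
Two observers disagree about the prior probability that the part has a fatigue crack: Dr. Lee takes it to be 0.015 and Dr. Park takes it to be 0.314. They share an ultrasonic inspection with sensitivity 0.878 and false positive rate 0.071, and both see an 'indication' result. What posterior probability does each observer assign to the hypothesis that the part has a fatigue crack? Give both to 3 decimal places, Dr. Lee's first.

P('+'|H) = 0.878, P('+'|¬H) = 0.071.
Dr. Lee: numerator 0.878·0.015 = 0.013170; evidence = 0.013170+0.071·0.985 = 0.083105; posterior = 0.158.
Dr. Park: numerator 0.878·0.314 = 0.27569; evidence = 0.27569+0.071·0.686 = 0.32440; posterior = 0.850.

Dr. Lee: 0.158; Dr. Park: 0.850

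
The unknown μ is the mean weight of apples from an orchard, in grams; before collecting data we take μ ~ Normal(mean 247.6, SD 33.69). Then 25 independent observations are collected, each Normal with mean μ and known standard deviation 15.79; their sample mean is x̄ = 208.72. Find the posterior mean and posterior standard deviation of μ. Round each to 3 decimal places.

Posterior mean ≈ 209.059; posterior SD ≈ 3.144

Prior precision 1/τ₀² = 1/33.69² = 0.00088104; data precision n/σ² = 25/15.79² = 0.100271.
Posterior precision = 0.00088104 + 0.100271 = 0.101152, giving posterior SD = 1/√0.101152 = 3.144.
Posterior mean = (0.00088104·247.6 + 0.100271·208.72) / 0.101152 = 209.059.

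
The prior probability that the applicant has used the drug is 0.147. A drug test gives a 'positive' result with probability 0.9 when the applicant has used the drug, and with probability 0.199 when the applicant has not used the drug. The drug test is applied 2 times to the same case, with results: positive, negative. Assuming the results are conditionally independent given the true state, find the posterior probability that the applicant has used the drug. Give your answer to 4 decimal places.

Posterior P(H) ≈ 0.0887

With H the event that the applicant has used the drug, the joint likelihood of the observed sequence is P(data|H) = 0.9·0.1 = 0.090000 and P(data|¬H) = 0.199·0.801 = 0.15940.
Bayes: P(H|data) = 0.147·0.090000 / (0.147·0.090000 + 0.853·0.15940) = 0.013230/0.14920 = 0.0887.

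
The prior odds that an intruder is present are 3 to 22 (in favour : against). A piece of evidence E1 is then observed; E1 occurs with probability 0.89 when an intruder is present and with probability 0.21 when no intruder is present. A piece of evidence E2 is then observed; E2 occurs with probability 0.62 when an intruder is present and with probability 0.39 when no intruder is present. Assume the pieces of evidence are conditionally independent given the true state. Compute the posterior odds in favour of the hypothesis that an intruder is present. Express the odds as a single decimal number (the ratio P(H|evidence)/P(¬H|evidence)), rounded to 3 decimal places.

Prior odds = 3/22 = 0.13636.
Likelihood ratio for E1 = 0.89/0.21 = 4.2381.
Likelihood ratio for E2 = 0.62/0.39 = 1.5897.
Posterior odds = prior odds × LR₁ × LR₂ = 0.91875.

Posterior odds ≈ 0.919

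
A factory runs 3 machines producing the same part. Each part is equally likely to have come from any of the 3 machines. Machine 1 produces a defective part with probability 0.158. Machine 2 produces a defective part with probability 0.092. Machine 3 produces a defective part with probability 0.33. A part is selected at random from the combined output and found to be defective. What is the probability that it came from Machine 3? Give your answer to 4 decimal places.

P(defective|M1) = 0.158; P(defective|M2) = 0.092; P(defective|M3) = 0.33.
Prior × likelihood for each source: 0.333333·0.158=0.05267, 0.333333·0.092=0.03067, 0.333333·0.33=0.1100. Summing gives P(defective) = 0.19333.
P(Machine 3 | defective) = 0.1100 / 0.19333 = 0.5690.

Posterior probability ≈ 0.5690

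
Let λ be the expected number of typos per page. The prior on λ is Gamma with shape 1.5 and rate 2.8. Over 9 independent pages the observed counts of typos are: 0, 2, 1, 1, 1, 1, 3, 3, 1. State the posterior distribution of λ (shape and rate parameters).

Total count ∑xᵢ = 13 over n = 9 pages.
Gamma is conjugate to the Poisson likelihood: posterior is Gamma(shape = 1.5+13 = 14.5, rate = 2.8+9 = 11.8).

Posterior: Gamma(shape=14.5, rate=11.8)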